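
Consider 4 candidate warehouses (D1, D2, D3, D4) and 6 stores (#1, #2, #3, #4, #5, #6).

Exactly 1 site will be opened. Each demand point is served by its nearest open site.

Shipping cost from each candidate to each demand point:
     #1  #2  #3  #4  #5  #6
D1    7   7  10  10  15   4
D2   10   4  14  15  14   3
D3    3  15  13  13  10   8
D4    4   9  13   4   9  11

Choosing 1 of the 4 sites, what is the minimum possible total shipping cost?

Open {D4}.
  #1→D4 4, #2→D4 9, #3→D4 13, #4→D4 4, #5→D4 9, #6→D4 11  ⇒ total 50.
Compare {D1}: total 53.
Compare {D2}: total 60.
No size-1 selection does better; minimum is 50.

50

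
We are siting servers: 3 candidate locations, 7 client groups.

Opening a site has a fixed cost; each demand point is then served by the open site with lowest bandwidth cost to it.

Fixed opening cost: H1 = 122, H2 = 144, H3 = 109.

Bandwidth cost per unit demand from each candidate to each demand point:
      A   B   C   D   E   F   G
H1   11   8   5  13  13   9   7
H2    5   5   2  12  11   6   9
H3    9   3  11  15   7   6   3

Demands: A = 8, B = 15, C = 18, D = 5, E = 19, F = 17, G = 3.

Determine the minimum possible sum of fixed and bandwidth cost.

Open {H2, H3}: assign each demand point to its cheapest open site.
  A→H2 8×5=40, B→H3 15×3=45, C→H2 18×2=36, D→H2 5×12=60, E→H3 19×7=133, F→H2 17×6=102, G→H3 3×3=9
  bandwidth cost 425, fixed 253 → total 678.
Compare {H2}: bandwidth cost 549 + fixed 144 = 693.
Compare {H3}: bandwidth cost 634 + fixed 109 = 743.
Compare {H1, H3}: bandwidth cost 516 + fixed 231 = 747.
All other subsets cost ≥ 693. Minimum total cost: 678.

678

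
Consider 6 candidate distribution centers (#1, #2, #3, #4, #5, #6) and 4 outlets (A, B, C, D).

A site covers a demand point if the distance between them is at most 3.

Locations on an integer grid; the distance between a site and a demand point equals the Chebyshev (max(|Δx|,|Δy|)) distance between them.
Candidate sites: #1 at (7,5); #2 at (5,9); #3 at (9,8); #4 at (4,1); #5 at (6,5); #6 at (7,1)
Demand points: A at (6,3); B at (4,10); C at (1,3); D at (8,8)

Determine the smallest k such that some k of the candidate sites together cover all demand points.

Coverage sets (demand points within 3 of each site):
  #1: {A, D}
  #2: {B, D}
  #3: {D}
  #4: {A, C}
  #5: {A, D}
  #6: {A}
No single site covers all 4 demand points.
But {#2, #4} covers everything, so the minimum is 2.

2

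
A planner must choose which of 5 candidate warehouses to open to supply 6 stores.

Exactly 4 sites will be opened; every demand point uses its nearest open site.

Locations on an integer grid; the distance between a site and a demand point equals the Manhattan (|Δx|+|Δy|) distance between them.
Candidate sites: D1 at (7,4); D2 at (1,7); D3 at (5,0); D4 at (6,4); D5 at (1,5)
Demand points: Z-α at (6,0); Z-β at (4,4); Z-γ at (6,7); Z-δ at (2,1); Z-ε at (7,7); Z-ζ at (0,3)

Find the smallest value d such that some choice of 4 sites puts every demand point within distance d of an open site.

4

Open {D1, D2, D3, D5}.
  Farthest demand point is Z-γ at distance 4 (to D1); all others are ≤ 4.
With {D1, D3, D4, D5} the worst case is 4.
With {D2, D3, D4, D5} the worst case is 4.
No size-4 selection achieves below 4.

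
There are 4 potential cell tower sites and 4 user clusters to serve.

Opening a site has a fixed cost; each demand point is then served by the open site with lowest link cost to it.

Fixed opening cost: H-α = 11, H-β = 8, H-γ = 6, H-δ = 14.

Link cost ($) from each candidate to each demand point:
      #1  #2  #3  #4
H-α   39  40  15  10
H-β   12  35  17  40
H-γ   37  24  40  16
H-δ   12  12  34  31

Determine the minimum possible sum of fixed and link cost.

Open {H-α, H-δ}: assign each demand point to its cheapest open site.
  #1→H-δ 12, #2→H-δ 12, #3→H-α 15, #4→H-α 10
  link cost 49, fixed 25 → total 74.
Compare {H-α, H-γ, H-δ}: link cost 49 + fixed 31 = 80.
Compare {H-α, H-β, H-δ}: link cost 49 + fixed 33 = 82.
Compare {H-β, H-γ}: link cost 69 + fixed 14 = 83.
All other subsets cost ≥ 80. Minimum total cost: 74.

74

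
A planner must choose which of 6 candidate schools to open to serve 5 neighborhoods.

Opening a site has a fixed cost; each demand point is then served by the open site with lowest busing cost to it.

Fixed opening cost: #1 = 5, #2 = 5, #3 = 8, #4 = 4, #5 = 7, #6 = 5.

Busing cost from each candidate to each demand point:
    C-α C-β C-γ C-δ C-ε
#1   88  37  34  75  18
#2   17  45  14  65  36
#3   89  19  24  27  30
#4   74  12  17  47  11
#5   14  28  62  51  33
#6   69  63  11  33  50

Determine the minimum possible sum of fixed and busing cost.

Open {#4, #5, #6}: assign each demand point to its cheapest open site.
  C-α→#5 14, C-β→#4 12, C-γ→#6 11, C-δ→#6 33, C-ε→#4 11
  busing cost 81, fixed 16 → total 97.
Compare {#2, #3, #4}: busing cost 81 + fixed 17 = 98.
Compare {#2, #4, #6}: busing cost 84 + fixed 14 = 98.
Compare {#3, #4, #5, #6}: busing cost 75 + fixed 24 = 99.
All other subsets cost ≥ 98. Minimum total cost: 97.

97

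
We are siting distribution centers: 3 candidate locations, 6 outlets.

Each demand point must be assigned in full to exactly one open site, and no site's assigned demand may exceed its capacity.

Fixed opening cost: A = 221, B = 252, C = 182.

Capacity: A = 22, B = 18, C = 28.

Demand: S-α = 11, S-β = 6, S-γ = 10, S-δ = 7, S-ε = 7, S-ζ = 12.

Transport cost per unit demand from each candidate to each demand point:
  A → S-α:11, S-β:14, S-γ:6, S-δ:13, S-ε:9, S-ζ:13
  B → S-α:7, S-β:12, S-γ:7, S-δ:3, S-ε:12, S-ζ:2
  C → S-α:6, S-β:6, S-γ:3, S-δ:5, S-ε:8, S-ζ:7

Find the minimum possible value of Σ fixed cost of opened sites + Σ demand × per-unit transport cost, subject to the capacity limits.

Open {A, B, C}; cheapest assignment that respects the capacities:
  A (cap 22, load 17): S-γ, S-ε — cost 10×6 + 7×9 = 123
  B (cap 18, load 12): S-ζ — cost 12×2 = 24
  C (cap 28, load 24): S-α, S-β, S-δ — cost 11×6 + 6×6 + 7×5 = 137
  Shipping 284, fixed 655 → total 939.
  Any other capacity-feasible assignment to {A, B, C} ships for at least 284.
Total demand is 53 and no other set of sites has combined capacity ≥ 53, so {A, B, C} is the only feasible choice of open sites. Minimum: 939.

939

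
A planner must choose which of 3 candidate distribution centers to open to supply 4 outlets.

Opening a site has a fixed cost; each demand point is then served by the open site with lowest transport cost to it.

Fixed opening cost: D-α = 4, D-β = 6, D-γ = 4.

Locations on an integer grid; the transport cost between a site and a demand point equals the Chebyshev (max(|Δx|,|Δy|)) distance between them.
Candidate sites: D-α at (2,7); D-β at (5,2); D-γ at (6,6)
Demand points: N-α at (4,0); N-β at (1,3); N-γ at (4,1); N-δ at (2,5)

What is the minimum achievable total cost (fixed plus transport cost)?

Open {D-β}: assign each demand point to its cheapest open site.
  N-α→D-β 2, N-β→D-β 4, N-γ→D-β 1, N-δ→D-β 3
  transport cost 10, fixed 6 → total 16.
Compare {D-α, D-β}: transport cost 9 + fixed 10 = 19.
Compare {D-β, D-γ}: transport cost 10 + fixed 10 = 20.
Compare {D-α}: transport cost 19 + fixed 4 = 23.
All other subsets cost ≥ 19. Minimum total cost: 16.

16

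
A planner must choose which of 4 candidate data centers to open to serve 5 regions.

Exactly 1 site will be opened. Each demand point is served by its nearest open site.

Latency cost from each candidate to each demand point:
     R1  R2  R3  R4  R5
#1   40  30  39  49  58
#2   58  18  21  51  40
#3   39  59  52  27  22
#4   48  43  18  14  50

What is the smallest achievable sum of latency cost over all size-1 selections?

173

Open {#4}.
  R1→#4 48, R2→#4 43, R3→#4 18, R4→#4 14, R5→#4 50  ⇒ total 173.
Compare {#2}: total 188.
Compare {#3}: total 199.
No size-1 selection does better; minimum is 173.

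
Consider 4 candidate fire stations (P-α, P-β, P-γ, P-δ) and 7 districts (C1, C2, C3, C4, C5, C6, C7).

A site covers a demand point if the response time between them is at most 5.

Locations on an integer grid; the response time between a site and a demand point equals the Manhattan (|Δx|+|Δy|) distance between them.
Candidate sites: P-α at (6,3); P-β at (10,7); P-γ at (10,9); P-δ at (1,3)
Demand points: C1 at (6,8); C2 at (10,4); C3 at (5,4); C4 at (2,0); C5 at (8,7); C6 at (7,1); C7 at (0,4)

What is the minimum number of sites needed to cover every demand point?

Coverage sets (demand points within 5 of each site):
  P-α: {C1, C2, C3, C6}
  P-β: {C1, C2, C5}
  P-γ: {C1, C2, C5}
  P-δ: {C3, C4, C7}
No 2 sites suffice: every size-2 union leaves at least one demand point uncovered.
But {P-α, P-β, P-δ} covers everything, so the minimum is 3.

3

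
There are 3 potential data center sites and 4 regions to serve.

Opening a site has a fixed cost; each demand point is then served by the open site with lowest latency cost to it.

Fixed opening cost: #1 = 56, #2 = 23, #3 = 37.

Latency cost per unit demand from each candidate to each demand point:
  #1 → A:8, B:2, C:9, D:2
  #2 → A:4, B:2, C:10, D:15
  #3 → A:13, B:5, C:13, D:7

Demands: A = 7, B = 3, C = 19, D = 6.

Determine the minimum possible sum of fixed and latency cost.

296

Open {#1, #2}: assign each demand point to its cheapest open site.
  A→#2 7×4=28, B→#1 3×2=6, C→#1 19×9=171, D→#1 6×2=12
  latency cost 217, fixed 79 → total 296.
Compare {#1}: latency cost 245 + fixed 56 = 301.
Compare {#2, #3}: latency cost 266 + fixed 60 = 326.
Compare {#1, #2, #3}: latency cost 217 + fixed 116 = 333.
All other subsets cost ≥ 301. Minimum total cost: 296.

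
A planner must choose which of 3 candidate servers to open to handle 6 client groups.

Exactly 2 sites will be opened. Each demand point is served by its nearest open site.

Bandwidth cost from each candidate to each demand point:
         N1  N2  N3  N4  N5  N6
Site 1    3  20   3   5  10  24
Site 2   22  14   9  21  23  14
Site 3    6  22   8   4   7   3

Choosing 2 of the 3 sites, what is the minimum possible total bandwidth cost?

40

Open {Site 1, Site 3}.
  N1→Site 1 3, N2→Site 1 20, N3→Site 1 3, N4→Site 3 4, N5→Site 3 7, N6→Site 3 3  ⇒ total 40.
Compare {Site 2, Site 3}: total 42.
Compare {Site 1, Site 2}: total 49.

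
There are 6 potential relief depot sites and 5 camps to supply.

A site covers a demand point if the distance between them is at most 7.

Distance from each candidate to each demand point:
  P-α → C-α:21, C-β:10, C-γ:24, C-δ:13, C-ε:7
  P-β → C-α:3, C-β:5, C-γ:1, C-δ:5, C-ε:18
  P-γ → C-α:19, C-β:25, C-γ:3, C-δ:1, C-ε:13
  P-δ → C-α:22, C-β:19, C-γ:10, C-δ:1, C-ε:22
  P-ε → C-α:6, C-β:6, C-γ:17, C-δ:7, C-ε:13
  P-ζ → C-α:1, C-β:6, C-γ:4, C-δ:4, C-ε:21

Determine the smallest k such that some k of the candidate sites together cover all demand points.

Coverage sets (demand points within 7 of each site):
  P-α: {C-ε}
  P-β: {C-α, C-β, C-γ, C-δ}
  P-γ: {C-γ, C-δ}
  P-δ: {C-δ}
  P-ε: {C-α, C-β, C-δ}
  P-ζ: {C-α, C-β, C-γ, C-δ}
No single site covers all 5 demand points.
But {P-α, P-β} covers everything, so the minimum is 2.

2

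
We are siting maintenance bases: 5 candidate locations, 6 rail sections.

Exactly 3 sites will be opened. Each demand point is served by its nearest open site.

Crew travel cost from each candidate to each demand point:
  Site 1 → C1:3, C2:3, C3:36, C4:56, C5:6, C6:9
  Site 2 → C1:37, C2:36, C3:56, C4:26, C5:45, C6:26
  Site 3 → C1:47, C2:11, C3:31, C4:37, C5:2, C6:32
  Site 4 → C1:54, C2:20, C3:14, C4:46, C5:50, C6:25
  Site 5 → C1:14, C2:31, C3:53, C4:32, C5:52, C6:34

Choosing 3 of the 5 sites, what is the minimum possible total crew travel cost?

61

Open {Site 1, Site 2, Site 4}.
  C1→Site 1 3, C2→Site 1 3, C3→Site 4 14, C4→Site 2 26, C5→Site 1 6, C6→Site 1 9  ⇒ total 61.
Compare {Site 1, Site 4, Site 5}: total 67.
Compare {Site 1, Site 3, Site 4}: total 68.
No size-3 selection does better; minimum is 61.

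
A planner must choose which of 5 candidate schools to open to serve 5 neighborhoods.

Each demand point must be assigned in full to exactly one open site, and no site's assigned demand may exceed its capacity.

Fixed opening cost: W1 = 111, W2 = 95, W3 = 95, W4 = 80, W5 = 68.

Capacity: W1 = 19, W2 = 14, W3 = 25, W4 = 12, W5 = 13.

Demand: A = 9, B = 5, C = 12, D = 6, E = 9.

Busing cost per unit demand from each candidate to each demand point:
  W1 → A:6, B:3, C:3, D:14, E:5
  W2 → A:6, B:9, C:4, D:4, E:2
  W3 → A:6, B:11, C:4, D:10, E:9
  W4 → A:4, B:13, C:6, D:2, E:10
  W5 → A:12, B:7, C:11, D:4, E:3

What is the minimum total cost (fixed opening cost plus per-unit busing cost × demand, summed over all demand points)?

437

Open {W2, W3, W5}; cheapest assignment that respects the capacities:
  W2 (cap 14, load 9): E — cost 9×2 = 18
  W3 (cap 25, load 21): A, C — cost 9×6 + 12×4 = 102
  W5 (cap 13, load 11): B, D — cost 5×7 + 6×4 = 59
  Shipping 179, fixed 258 → total 437.
  Any other capacity-feasible assignment to {W2, W3, W5} ships for at least 179.
Compare {W2, W3, W4}: its best feasible assignment gives total 447.
Compare {W3, W4, W5}: its best feasible assignment gives total 449.
Every other set of open sites that can feasibly serve all demand totals ≥ 447 even under its best assignment. Minimum: 437.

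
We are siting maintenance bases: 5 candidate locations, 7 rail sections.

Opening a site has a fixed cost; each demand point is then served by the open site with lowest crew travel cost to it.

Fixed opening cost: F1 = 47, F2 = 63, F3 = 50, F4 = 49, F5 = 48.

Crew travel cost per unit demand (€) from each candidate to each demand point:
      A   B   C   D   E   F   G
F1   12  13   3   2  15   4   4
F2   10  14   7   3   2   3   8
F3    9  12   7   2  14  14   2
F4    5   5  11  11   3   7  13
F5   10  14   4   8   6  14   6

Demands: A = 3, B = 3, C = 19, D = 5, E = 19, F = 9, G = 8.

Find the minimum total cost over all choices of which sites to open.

Open {F1, F4}: assign each demand point to its cheapest open site.
  A→F4 3×5=15, B→F4 3×5=15, C→F1 19×3=57, D→F1 5×2=10, E→F4 19×3=57, F→F1 9×4=36, G→F1 8×4=32
  crew travel cost 222, fixed 96 → total 318.
Compare {F1, F2}: crew travel cost 233 + fixed 110 = 343.
Compare {F1, F3, F4}: crew travel cost 206 + fixed 146 = 352.
Compare {F1, F2, F4}: crew travel cost 194 + fixed 159 = 353.
All other subsets cost ≥ 343. Minimum total cost: 318.

318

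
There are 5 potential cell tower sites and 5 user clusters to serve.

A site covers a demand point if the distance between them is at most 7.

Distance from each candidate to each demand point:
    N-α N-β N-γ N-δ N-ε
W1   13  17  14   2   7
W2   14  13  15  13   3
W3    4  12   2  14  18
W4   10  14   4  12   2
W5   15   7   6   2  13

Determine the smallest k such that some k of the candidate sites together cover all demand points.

Coverage sets (demand points within 7 of each site):
  W1: {N-δ, N-ε}
  W2: {N-ε}
  W3: {N-α, N-γ}
  W4: {N-γ, N-ε}
  W5: {N-β, N-γ, N-δ}
No 2 sites suffice: every size-2 union leaves at least one demand point uncovered.
But {W1, W3, W5} covers everything, so the minimum is 3.

3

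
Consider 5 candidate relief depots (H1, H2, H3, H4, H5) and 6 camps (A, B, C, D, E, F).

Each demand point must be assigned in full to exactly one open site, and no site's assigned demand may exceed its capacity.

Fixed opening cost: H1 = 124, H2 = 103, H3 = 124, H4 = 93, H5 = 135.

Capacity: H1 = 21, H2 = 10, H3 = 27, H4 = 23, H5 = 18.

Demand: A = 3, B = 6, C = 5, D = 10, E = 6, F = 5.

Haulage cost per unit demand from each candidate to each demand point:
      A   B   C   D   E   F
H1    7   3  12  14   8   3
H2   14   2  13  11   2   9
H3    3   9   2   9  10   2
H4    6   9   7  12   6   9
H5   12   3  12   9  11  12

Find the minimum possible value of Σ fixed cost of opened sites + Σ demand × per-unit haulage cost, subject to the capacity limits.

Open {H3, H4}; cheapest assignment that respects the capacities:
  H3 (cap 27, load 23): A, C, D, F — cost 3×3 + 5×2 + 10×9 + 5×2 = 119
  H4 (cap 23, load 12): B, E — cost 6×9 + 6×6 = 90
  Shipping 209, fixed 217 → total 426.
  Any other capacity-feasible assignment to {H3, H4} ships for at least 209.
Compare {H1, H3}: its best feasible assignment gives total 433.
Compare {H2, H3}: its best feasible assignment gives total 445.
Every other set of open sites that can feasibly serve all demand totals ≥ 433 even under its best assignment. Minimum: 426.

426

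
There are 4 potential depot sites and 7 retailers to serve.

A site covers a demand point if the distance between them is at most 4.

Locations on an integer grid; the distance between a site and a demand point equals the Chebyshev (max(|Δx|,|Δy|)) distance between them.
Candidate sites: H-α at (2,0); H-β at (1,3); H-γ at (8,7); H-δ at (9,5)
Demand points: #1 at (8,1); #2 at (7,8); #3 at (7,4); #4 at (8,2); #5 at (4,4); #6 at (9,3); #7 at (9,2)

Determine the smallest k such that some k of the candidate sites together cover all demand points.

2

Coverage sets (demand points within 4 of each site):
  H-α: {#5}
  H-β: {#5}
  H-γ: {#2, #3, #5, #6}
  H-δ: {#1, #2, #3, #4, #6, #7}
No single site covers all 7 demand points.
But {H-α, H-δ} covers everything, so the minimum is 2.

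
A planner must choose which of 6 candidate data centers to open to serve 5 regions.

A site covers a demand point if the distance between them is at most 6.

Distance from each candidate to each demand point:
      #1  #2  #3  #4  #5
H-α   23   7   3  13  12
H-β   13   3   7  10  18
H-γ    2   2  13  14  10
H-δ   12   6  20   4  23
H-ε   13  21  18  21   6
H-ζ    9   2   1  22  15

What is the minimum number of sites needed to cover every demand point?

4

Coverage sets (demand points within 6 of each site):
  H-α: {#3}
  H-β: {#2}
  H-γ: {#1, #2}
  H-δ: {#2, #4}
  H-ε: {#5}
  H-ζ: {#2, #3}
No 3 sites suffice: every size-3 union leaves at least one demand point uncovered.
But {H-α, H-γ, H-δ, H-ε} covers everything, so the minimum is 4.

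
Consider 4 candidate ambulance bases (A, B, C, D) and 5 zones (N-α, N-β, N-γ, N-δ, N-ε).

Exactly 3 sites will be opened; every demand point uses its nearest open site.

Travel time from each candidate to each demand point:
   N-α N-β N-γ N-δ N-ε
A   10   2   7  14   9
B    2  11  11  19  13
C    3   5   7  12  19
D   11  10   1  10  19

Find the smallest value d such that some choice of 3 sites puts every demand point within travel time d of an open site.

Open {A, B, D}.
  Farthest demand point is N-δ at travel time 10 (to D); all others are ≤ 10.
With {A, C, D} the worst case is 10.
With {A, B, C} the worst case is 12.
No size-3 selection achieves below 10.

10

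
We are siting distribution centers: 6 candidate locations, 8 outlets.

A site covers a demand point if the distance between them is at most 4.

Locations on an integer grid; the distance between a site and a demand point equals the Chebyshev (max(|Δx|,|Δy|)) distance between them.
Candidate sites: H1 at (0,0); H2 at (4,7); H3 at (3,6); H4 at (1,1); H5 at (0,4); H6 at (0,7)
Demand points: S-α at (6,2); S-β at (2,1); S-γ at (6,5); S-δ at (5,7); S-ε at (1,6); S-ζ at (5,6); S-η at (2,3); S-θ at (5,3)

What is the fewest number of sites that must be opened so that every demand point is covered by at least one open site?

2

Coverage sets (demand points within 4 of each site):
  H1: {S-β, S-η}
  H2: {S-γ, S-δ, S-ε, S-ζ, S-η, S-θ}
  H3: {S-α, S-γ, S-δ, S-ε, S-ζ, S-η, S-θ}
  H4: {S-β, S-η, S-θ}
  H5: {S-β, S-ε, S-η}
  H6: {S-ε, S-η}
No single site covers all 8 demand points.
But {H1, H3} covers everything, so the minimum is 2.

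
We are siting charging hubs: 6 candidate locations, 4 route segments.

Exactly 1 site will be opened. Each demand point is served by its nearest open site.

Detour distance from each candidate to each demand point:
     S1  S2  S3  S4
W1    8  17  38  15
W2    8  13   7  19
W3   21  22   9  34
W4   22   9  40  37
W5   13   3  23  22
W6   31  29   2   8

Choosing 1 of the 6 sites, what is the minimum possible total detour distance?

Open {W2}.
  S1→W2 8, S2→W2 13, S3→W2 7, S4→W2 19  ⇒ total 47.
Compare {W5}: total 61.
Compare {W6}: total 70.
No size-1 selection does better; minimum is 47.

47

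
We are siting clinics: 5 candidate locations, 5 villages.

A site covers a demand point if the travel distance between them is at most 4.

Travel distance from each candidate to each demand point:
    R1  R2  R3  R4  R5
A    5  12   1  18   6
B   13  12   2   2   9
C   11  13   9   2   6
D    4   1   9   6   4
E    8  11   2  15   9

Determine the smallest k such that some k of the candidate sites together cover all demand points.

2

Coverage sets (demand points within 4 of each site):
  A: {R3}
  B: {R3, R4}
  C: {R4}
  D: {R1, R2, R5}
  E: {R3}
No single site covers all 5 demand points.
But {B, D} covers everything, so the minimum is 2.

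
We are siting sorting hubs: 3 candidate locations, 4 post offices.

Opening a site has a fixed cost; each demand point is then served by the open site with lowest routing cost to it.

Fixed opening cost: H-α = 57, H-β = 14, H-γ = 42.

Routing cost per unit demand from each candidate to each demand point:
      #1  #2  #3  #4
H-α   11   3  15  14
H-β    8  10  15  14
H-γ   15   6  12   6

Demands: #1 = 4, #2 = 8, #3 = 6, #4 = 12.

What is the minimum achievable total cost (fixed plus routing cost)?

280

Open {H-β, H-γ}: assign each demand point to its cheapest open site.
  #1→H-β 4×8=32, #2→H-γ 8×6=48, #3→H-γ 6×12=72, #4→H-γ 12×6=72
  routing cost 224, fixed 56 → total 280.
Compare {H-γ}: routing cost 252 + fixed 42 = 294.
Compare {H-α, H-γ}: routing cost 212 + fixed 99 = 311.
Compare {H-α, H-β, H-γ}: routing cost 200 + fixed 113 = 313.
All other subsets cost ≥ 294. Minimum total cost: 280.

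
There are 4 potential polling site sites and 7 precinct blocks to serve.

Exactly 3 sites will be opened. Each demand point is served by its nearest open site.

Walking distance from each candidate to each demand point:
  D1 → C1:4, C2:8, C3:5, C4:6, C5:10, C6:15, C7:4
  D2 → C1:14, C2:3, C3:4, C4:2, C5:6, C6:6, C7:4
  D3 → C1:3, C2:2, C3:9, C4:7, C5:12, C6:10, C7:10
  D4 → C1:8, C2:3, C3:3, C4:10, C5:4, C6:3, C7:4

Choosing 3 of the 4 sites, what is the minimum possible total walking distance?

21

Open {D2, D3, D4}.
  C1→D3 3, C2→D3 2, C3→D4 3, C4→D2 2, C5→D4 4, C6→D4 3, C7→D2 4  ⇒ total 21.
Compare {D1, D2, D4}: total 23.
Compare {D1, D3, D4}: total 25.
No size-3 selection does better; minimum is 21.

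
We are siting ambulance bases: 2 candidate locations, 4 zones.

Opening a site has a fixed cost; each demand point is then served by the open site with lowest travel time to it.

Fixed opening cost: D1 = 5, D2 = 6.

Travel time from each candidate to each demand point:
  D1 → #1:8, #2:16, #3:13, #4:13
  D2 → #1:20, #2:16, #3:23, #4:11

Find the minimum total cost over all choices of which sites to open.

55

Open {D1}: assign each demand point to its cheapest open site.
  #1→D1 8, #2→D1 16, #3→D1 13, #4→D1 13
  travel time 50, fixed 5 → total 55.
Compare {D1, D2}: travel time 48 + fixed 11 = 59.
Compare {D2}: travel time 70 + fixed 6 = 76.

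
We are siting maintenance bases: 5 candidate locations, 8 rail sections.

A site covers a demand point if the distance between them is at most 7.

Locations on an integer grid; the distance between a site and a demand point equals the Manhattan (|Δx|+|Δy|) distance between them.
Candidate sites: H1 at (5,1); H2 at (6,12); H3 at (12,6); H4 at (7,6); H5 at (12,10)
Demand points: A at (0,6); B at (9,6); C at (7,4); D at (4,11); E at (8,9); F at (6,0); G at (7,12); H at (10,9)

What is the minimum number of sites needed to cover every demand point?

2

Coverage sets (demand points within 7 of each site):
  H1: {C, F}
  H2: {D, E, G, H}
  H3: {B, C, E, H}
  H4: {A, B, C, E, F, G, H}
  H5: {B, E, G, H}
No single site covers all 8 demand points.
But {H2, H4} covers everything, so the minimum is 2.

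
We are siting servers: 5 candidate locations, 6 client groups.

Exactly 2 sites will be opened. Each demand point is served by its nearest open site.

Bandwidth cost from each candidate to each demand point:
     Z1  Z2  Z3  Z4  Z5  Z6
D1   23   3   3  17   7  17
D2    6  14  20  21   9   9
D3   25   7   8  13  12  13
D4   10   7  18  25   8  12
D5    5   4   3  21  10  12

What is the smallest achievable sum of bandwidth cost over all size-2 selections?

45

Open {D1, D2}.
  Z1→D2 6, Z2→D1 3, Z3→D1 3, Z4→D1 17, Z5→D1 7, Z6→D2 9  ⇒ total 45.
Compare {D1, D5}: total 47.
Compare {D3, D5}: total 47.
No size-2 selection does better; minimum is 45.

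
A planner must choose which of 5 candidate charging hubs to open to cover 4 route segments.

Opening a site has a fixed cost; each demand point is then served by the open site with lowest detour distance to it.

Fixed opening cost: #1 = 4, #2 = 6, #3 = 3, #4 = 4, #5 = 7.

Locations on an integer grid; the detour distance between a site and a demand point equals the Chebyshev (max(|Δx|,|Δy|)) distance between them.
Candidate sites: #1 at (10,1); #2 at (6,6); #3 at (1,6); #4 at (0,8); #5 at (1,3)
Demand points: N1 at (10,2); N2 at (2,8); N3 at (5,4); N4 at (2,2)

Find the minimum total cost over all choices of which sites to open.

Open {#1, #3}: assign each demand point to its cheapest open site.
  N1→#1 1, N2→#3 2, N3→#3 4, N4→#3 4
  detour distance 11, fixed 7 → total 18.
Compare {#2}: detour distance 14 + fixed 6 = 20.
Compare {#1, #2}: detour distance 11 + fixed 10 = 21.
Compare {#2, #3}: detour distance 12 + fixed 9 = 21.
All other subsets cost ≥ 20. Minimum total cost: 18.

18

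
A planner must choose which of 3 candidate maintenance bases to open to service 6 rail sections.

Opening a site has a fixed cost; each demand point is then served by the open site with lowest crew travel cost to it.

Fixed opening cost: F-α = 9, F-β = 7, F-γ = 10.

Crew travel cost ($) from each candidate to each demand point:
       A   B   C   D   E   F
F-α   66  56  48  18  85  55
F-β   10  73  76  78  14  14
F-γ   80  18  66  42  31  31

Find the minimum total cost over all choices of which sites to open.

Open {F-α, F-β, F-γ}: assign each demand point to its cheapest open site.
  A→F-β 10, B→F-γ 18, C→F-α 48, D→F-α 18, E→F-β 14, F→F-β 14
  crew travel cost 122, fixed 26 → total 148.
Compare {F-α, F-β}: crew travel cost 160 + fixed 16 = 176.
Compare {F-β, F-γ}: crew travel cost 164 + fixed 17 = 181.
Compare {F-α, F-γ}: crew travel cost 212 + fixed 19 = 231.
All other subsets cost ≥ 176. Minimum total cost: 148.

148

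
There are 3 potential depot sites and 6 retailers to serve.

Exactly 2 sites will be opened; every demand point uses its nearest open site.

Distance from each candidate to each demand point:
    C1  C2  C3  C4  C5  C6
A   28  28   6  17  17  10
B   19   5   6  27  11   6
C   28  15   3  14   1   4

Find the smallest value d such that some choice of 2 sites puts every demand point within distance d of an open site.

Open {A, B}.
  Farthest demand point is C1 at distance 19 (to B); all others are ≤ 19.
With {B, C} the worst case is 19.
With {A, C} the worst case is 28.
No size-2 selection achieves below 19.

19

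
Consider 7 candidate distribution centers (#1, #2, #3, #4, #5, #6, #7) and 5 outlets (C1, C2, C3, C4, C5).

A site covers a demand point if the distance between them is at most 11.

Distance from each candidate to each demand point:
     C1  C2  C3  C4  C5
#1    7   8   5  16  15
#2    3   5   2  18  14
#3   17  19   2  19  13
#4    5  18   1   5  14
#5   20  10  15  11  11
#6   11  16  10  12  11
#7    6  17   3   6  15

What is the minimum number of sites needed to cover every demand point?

2

Coverage sets (demand points within 11 of each site):
  #1: {C1, C2, C3}
  #2: {C1, C2, C3}
  #3: {C3}
  #4: {C1, C3, C4}
  #5: {C2, C4, C5}
  #6: {C1, C3, C5}
  #7: {C1, C3, C4}
No single site covers all 5 demand points.
But {#1, #5} covers everything, so the minimum is 2.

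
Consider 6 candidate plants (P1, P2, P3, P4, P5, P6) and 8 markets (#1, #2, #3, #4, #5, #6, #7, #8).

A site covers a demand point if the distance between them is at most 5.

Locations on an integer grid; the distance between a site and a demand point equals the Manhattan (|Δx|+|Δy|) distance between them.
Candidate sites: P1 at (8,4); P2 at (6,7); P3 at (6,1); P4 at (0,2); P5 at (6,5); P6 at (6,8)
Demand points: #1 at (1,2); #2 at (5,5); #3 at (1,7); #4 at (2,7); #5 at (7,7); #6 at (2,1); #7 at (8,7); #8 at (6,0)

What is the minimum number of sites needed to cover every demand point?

3

Coverage sets (demand points within 5 of each site):
  P1: {#2, #5, #7}
  P2: {#2, #3, #4, #5, #7}
  P3: {#2, #6, #8}
  P4: {#1, #6}
  P5: {#2, #5, #7, #8}
  P6: {#2, #4, #5, #7}
No 2 sites suffice: every size-2 union leaves at least one demand point uncovered.
But {P2, P3, P4} covers everything, so the minimum is 3.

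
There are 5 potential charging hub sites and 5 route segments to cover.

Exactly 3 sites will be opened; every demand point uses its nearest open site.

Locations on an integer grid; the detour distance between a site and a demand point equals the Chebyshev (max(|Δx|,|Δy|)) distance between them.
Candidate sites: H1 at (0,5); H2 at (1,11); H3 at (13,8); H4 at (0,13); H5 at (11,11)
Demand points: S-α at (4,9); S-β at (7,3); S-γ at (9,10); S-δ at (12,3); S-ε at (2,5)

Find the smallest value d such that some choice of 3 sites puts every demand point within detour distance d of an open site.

6

Open {H1, H2, H3}.
  Farthest demand point is S-β at detour distance 6 (to H3); all others are ≤ 6.
With {H1, H3, H4} the worst case is 6.
With {H1, H3, H5} the worst case is 6.
No size-3 selection achieves below 6.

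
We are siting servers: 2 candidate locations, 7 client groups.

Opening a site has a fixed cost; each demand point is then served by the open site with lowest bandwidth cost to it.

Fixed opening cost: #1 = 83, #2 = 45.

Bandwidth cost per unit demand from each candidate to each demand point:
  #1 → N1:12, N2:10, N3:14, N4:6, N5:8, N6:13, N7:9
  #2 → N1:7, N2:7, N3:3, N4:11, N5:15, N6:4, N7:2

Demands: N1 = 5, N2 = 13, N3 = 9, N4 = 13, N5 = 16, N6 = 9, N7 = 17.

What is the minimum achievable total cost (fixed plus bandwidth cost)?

Open {#1, #2}: assign each demand point to its cheapest open site.
  N1→#2 5×7=35, N2→#2 13×7=91, N3→#2 9×3=27, N4→#1 13×6=78, N5→#1 16×8=128, N6→#2 9×4=36, N7→#2 17×2=34
  bandwidth cost 429, fixed 128 → total 557.
Compare {#2}: bandwidth cost 606 + fixed 45 = 651.
Compare {#1}: bandwidth cost 792 + fixed 83 = 875.

557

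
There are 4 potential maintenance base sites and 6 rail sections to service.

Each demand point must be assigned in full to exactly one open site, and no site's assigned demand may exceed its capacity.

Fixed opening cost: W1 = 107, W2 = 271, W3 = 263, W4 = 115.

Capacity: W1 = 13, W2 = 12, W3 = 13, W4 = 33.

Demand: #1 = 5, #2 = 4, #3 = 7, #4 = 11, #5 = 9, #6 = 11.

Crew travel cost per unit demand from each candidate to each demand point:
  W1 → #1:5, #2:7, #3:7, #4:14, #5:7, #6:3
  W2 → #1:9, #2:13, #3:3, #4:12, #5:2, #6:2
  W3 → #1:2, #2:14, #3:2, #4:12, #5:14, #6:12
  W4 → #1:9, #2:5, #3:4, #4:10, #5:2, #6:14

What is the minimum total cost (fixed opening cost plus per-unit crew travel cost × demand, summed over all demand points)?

690

Open {W1, W3, W4}; cheapest assignment that respects the capacities:
  W1 (cap 13, load 11): #6 — cost 11×3 = 33
  W3 (cap 13, load 12): #1, #3 — cost 5×2 + 7×2 = 24
  W4 (cap 33, load 24): #2, #4, #5 — cost 4×5 + 11×10 + 9×2 = 148
  Shipping 205, fixed 485 → total 690.
  Any other capacity-feasible assignment to {W1, W3, W4} ships for at least 205.
Compare {W1, W2, W4}: its best feasible assignment gives total 716.
Compare {W2, W3, W4}: its best feasible assignment gives total 843.
Every other set of open sites that can feasibly serve all demand totals ≥ 716 even under its best assignment. Minimum: 690.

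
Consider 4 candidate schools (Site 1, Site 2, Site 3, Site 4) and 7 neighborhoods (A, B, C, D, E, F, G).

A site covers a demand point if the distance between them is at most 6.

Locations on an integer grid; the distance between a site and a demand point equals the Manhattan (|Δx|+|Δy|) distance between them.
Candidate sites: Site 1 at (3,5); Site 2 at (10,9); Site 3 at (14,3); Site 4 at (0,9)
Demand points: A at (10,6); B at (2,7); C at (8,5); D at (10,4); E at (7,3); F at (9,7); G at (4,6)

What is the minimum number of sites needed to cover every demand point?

Coverage sets (demand points within 6 of each site):
  Site 1: {B, C, E, G}
  Site 2: {A, C, D, F}
  Site 3: {D}
  Site 4: {B}
No single site covers all 7 demand points.
But {Site 1, Site 2} covers everything, so the minimum is 2.

2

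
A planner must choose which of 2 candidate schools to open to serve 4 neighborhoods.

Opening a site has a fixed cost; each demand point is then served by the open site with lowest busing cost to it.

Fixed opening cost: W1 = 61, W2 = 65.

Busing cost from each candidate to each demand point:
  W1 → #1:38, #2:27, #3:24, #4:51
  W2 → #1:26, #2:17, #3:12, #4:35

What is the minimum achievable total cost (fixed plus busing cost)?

Open {W2}: assign each demand point to its cheapest open site.
  #1→W2 26, #2→W2 17, #3→W2 12, #4→W2 35
  busing cost 90, fixed 65 → total 155.
Compare {W1}: busing cost 140 + fixed 61 = 201.
Compare {W1, W2}: busing cost 90 + fixed 126 = 216.

155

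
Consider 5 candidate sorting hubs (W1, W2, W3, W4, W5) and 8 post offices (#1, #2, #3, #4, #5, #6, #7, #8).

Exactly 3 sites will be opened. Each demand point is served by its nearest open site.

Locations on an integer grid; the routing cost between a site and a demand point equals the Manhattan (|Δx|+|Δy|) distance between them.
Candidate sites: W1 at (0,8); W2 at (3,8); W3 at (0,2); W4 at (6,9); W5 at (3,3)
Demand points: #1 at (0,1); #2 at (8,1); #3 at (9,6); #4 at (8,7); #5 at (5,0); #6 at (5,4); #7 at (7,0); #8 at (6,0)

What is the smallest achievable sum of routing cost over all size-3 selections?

39

Open {W3, W4, W5}.
  #1→W3 1, #2→W5 7, #3→W4 6, #4→W4 4, #5→W5 5, #6→W5 3, #7→W5 7, #8→W5 6  ⇒ total 39.
Compare {W1, W4, W5}: total 43.
Compare {W2, W3, W5}: total 43.
No size-3 selection does better; minimum is 39.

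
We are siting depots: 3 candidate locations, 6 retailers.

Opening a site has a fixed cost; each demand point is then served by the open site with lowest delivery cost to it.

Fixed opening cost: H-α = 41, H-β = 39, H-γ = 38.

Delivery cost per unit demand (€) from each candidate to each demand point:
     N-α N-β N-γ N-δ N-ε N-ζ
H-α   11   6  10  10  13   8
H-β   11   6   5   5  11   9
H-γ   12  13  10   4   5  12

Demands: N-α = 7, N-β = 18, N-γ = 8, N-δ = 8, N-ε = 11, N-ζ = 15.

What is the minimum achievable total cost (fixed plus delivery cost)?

Open {H-β, H-γ}: assign each demand point to its cheapest open site.
  N-α→H-β 7×11=77, N-β→H-β 18×6=108, N-γ→H-β 8×5=40, N-δ→H-γ 8×4=32, N-ε→H-γ 11×5=55, N-ζ→H-β 15×9=135
  delivery cost 447, fixed 77 → total 524.
Compare {H-α, H-β, H-γ}: delivery cost 432 + fixed 118 = 550.
Compare {H-α, H-γ}: delivery cost 472 + fixed 79 = 551.
Compare {H-β}: delivery cost 521 + fixed 39 = 560.
All other subsets cost ≥ 550. Minimum total cost: 524.

524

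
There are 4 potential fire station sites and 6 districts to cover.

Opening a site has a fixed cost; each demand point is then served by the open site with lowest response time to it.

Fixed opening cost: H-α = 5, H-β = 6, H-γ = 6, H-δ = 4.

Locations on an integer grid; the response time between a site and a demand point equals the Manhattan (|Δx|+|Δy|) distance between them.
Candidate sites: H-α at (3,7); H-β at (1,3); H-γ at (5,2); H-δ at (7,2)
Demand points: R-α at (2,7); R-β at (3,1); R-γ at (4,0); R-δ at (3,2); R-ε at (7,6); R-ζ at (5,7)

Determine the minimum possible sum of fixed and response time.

27

Open {H-α, H-γ}: assign each demand point to its cheapest open site.
  R-α→H-α 1, R-β→H-γ 3, R-γ→H-γ 3, R-δ→H-γ 2, R-ε→H-α 5, R-ζ→H-α 2
  response time 16, fixed 11 → total 27.
Compare {H-α, H-δ}: response time 21 + fixed 9 = 30.
Compare {H-α, H-γ, H-δ}: response time 15 + fixed 15 = 30.
Compare {H-α}: response time 27 + fixed 5 = 32.
All other subsets cost ≥ 30. Minimum total cost: 27.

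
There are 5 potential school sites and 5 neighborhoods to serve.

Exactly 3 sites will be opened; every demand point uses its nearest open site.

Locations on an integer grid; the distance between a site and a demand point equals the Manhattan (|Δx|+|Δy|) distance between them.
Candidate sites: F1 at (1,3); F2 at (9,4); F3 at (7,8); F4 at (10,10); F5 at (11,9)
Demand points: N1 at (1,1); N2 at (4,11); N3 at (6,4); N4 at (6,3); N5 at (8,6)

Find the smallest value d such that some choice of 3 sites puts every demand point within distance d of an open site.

6

Open {F1, F2, F3}.
  Farthest demand point is N2 at distance 6 (to F3); all others are ≤ 6.
With {F1, F3, F4} the worst case is 6.
With {F1, F3, F5} the worst case is 6.
No size-3 selection achieves below 6.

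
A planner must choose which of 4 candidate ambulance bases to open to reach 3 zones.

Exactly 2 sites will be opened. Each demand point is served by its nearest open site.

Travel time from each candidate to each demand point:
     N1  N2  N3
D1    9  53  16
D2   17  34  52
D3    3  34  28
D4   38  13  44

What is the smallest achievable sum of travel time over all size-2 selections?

38

Open {D1, D4}.
  N1→D1 9, N2→D4 13, N3→D1 16  ⇒ total 38.
Compare {D3, D4}: total 44.
Compare {D1, D3}: total 53.
No size-2 selection does better; minimum is 38.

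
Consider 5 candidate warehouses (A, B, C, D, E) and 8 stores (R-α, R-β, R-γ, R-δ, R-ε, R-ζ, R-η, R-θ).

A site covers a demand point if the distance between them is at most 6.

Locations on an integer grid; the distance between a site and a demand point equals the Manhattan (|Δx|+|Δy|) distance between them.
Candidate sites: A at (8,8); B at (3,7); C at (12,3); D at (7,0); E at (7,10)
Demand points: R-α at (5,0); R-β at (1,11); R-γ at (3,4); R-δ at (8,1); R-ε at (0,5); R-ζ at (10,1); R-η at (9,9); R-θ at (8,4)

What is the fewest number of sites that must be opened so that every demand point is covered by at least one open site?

3

Coverage sets (demand points within 6 of each site):
  A: {R-η, R-θ}
  B: {R-β, R-γ, R-ε}
  C: {R-δ, R-ζ, R-θ}
  D: {R-α, R-δ, R-ζ, R-θ}
  E: {R-η}
No 2 sites suffice: every size-2 union leaves at least one demand point uncovered.
But {A, B, D} covers everything, so the minimum is 3.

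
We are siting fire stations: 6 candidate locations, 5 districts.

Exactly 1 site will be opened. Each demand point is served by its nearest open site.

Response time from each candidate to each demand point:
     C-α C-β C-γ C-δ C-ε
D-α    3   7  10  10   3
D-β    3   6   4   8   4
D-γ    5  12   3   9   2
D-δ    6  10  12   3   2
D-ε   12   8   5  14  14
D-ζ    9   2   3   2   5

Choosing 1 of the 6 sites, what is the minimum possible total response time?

Open {D-ζ}.
  C-α→D-ζ 9, C-β→D-ζ 2, C-γ→D-ζ 3, C-δ→D-ζ 2, C-ε→D-ζ 5  ⇒ total 21.
Compare {D-β}: total 25.
Compare {D-γ}: total 31.
No size-1 selection does better; minimum is 21.

21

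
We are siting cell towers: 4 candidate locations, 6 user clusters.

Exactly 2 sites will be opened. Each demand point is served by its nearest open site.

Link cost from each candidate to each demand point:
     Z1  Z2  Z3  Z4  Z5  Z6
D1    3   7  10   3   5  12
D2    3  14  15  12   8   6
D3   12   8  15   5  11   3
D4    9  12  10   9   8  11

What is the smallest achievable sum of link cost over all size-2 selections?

31

Open {D1, D3}.
  Z1→D1 3, Z2→D1 7, Z3→D1 10, Z4→D1 3, Z5→D1 5, Z6→D3 3  ⇒ total 31.
Compare {D1, D2}: total 34.
Compare {D1, D4}: total 39.
No size-2 selection does better; minimum is 31.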